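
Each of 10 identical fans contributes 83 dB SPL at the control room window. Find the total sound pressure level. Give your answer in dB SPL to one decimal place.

93.0 dB SPL

L_total = L₁ + 10·log₁₀ N for N identical incoherent sources.
L_total = 83 + 10·log₁₀(10) = 83 + 10.000 = 93.00 dB SPL.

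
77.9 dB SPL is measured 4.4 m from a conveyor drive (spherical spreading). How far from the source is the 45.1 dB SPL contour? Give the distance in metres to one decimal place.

192.1 m

Point-source spreading drops the level by 20·log₁₀(r₂/r₁); inverting, r₂/r₁ = 10^(ΔL/20).
r₂ = 4.4·10^((77.9−45.1)/20) = 4.4·10^(32.8/20) = 192.07 m.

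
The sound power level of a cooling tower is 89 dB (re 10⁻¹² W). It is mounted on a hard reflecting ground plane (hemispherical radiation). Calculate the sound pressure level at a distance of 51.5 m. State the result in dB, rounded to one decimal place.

46.8 dB

The power spreads over a hemisphere of area 2π·r², so L_p = L_w − 10·log₁₀(2π·r²).
2π·r² = 1.666e+04 m², 10·log₁₀ of that is 42.218 dB.
L_p = 89 − 42.218 = 46.78 dB.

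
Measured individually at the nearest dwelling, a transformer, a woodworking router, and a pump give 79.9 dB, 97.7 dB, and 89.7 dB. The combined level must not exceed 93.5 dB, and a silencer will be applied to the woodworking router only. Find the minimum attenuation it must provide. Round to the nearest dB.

Everything except the woodworking router sums to 10^(79.9/10) + 10^(89.7/10) = 1.031e+09 in linear terms, 90.13 dB.
The limit corresponds to 10^(93.5/10) = 2.239e+09; subtracting the fixed part leaves 1.208e+09 for the woodworking router, i.e. 90.82 dB.
Required insertion loss = 97.7 − 90.82 = 6.88 dB.

7 dB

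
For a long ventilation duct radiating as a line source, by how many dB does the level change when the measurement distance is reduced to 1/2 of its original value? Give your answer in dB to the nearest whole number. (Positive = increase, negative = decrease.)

A line source loses 3 dB per doubling of distance; generally ΔL = −10·log₁₀(r₂/r₁).
ΔL = −10·log₁₀(0.5) = +3.01 dB.

+3 dB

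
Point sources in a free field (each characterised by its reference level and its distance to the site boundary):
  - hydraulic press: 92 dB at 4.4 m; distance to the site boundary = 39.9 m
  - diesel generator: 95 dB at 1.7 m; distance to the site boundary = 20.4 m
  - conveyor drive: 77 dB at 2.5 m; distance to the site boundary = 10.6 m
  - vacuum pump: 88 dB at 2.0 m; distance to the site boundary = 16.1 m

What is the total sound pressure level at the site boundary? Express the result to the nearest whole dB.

77 dB

First find each source's level at the receiver (point-source: −20·log₁₀(r/r_ref)), then combine on an intensity basis.
hydraulic press: 92 − 20·log₁₀(39.9/4.4) = 92 − 19.15 = 72.85 dB.
diesel generator: 95 − 20·log₁₀(20.4/1.7) = 95 − 21.58 = 73.42 dB.
conveyor drive: 77 − 20·log₁₀(10.6/2.5) = 77 − 12.55 = 64.45 dB.
vacuum pump: 88 − 20·log₁₀(16.1/2.0) = 88 − 18.12 = 69.88 dB.
Σ 10^(L/10) = 5.376e+07 → L_total = 10·log₁₀(5.376e+07) = 77.30 dB.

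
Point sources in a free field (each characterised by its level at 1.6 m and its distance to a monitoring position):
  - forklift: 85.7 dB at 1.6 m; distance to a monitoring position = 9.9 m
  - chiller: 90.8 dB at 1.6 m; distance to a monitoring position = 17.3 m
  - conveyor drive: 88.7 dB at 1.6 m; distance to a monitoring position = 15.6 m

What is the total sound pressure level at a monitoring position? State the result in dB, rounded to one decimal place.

Propagate each source to the receiver with L = L_ref − 20·log₁₀(r/r_ref), then add intensities.
forklift: 85.7 − 20·log₁₀(9.9/1.6) = 85.7 − 15.83 = 69.87 dB.
chiller: 90.8 − 20·log₁₀(17.3/1.6) = 90.8 − 20.68 = 70.12 dB.
conveyor drive: 88.7 − 20·log₁₀(15.6/1.6) = 88.7 − 19.78 = 68.92 dB.
Σ 10^(L/10) = 2.779e+07 → L_total = 10·log₁₀(2.779e+07) = 74.44 dB.

74.4 dB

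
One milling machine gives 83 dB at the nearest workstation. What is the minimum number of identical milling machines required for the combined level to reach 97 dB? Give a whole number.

26

Need L₁ + 10·log₁₀ N ≥ 97, i.e. log₁₀ N ≥ 1.40.
N ≥ 10^(14.0/10) = 25.119, so N = 26.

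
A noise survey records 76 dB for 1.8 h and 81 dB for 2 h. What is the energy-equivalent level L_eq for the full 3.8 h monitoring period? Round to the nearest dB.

The energy average is taken in the linear domain: L_eq = 10·log₁₀[(Σ tᵢ·10^(Lᵢ/10))/T], T = 3.8 h.
Σ tᵢ·10^(Lᵢ/10) = 1.8·10^(76/10) + 2·10^(81/10) = 3.234e+08.
L_eq = 10·log₁₀(3.234e+08/3.8) = 79.30 dB.

79 dB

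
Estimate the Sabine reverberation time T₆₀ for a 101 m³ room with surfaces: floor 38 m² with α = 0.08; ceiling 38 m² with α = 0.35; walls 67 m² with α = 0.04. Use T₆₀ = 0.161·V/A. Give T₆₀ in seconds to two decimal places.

A = Σ Sᵢαᵢ = 38·0.08 + 38·0.35 + 67·0.04 = 19.02 m².
T₆₀ = 0.161·V/A = 0.161·101/19.02 = 0.855 s.

0.85 s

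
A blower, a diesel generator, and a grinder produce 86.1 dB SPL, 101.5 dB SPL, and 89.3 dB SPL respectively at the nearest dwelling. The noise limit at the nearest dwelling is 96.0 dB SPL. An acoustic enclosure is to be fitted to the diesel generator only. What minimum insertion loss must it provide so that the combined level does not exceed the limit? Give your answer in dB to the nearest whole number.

The untreated sources together contribute 10^(86.1/10) + 10^(89.3/10) = 1.259e+09, i.e. 91.00 dB SPL.
The limit corresponds to 10^(96.0/10) = 3.981e+09; subtracting the fixed part leaves 2.723e+09 for the diesel generator, i.e. 94.35 dB SPL.
So the diesel generator must be reduced from 101.5 to 94.35 dB SPL: IL = 7.15 dB.

7 dB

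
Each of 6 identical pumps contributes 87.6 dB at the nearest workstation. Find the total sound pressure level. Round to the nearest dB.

With 6 equal, uncorrelated contributions the intensity is 6× that of one unit, giving a rise of 10·log₁₀ 6.
L_total = 87.6 + 10·log₁₀(6) = 87.6 + 7.782 = 95.38 dB.

95 dB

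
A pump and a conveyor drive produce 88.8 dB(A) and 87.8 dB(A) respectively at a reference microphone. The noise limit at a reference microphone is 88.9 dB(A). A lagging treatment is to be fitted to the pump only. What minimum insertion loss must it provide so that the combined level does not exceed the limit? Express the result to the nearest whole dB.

6 dB

The untreated sources together contribute 10^(87.8/10) = 6.026e+08, i.e. 87.80 dB(A).
To meet 88.9 dB(A) overall, the treated pump may contribute at most 10^(88.9/10) − 6.026e+08 = 1.737e+08, i.e. 82.40 dB(A).
So the pump must be reduced from 88.8 to 82.40 dB(A): IL = 6.40 dB.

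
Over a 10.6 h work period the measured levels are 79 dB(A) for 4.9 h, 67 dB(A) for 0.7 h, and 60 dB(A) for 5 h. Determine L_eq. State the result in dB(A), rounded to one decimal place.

75.7 dB(A)

The energy average is taken in the linear domain: L_eq = 10·log₁₀[(Σ tᵢ·10^(Lᵢ/10))/T], T = 10.6 h.
Σ tᵢ·10^(Lᵢ/10) = 4.9·10^(79/10) + 0.7·10^(67/10) + 5·10^(60/10) = 3.977e+08.
L_eq = 10·log₁₀(3.977e+08/10.6) = 75.74 dB(A).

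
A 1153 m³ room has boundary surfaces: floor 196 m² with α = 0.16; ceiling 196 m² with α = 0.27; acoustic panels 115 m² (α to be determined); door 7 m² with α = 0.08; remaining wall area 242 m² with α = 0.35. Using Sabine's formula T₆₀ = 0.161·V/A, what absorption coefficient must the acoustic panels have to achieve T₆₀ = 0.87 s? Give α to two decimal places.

0.38

From T₆₀ = 0.161·V/A, the target T₆₀ = 0.87 s needs A = 0.161·1153/0.87 = 213.37 m².
Absorption from the other surfaces = 196·0.16 + 196·0.27 + 7·0.08 + 242·0.35 = 169.54 m², so the acoustic panels must supply 43.83 m² over 115 m².
α = 43.83/115 = 0.381.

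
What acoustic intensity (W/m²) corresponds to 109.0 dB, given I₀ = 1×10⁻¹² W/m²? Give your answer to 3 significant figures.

0.0794 W/m²

I/I₀ = 10^(109.0/10) = 7.943e+10, so I = 7.943e+10 × 10⁻¹² W/m².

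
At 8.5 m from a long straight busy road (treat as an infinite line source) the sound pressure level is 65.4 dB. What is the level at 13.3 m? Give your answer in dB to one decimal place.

63.5 dB

For a line source, L₂ = L₁ − 10·log₁₀(r₂/r₁).
L₂ = 65.4 − 10·log₁₀(13.3/8.5) = 65.4 − 1.944 = 63.46 dB.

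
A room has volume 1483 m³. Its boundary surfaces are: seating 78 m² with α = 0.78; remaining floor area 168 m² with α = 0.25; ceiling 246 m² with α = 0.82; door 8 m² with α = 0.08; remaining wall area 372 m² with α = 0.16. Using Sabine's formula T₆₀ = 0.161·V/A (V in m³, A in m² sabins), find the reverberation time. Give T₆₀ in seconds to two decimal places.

A = Σ Sᵢαᵢ = 78·0.78 + 168·0.25 + 246·0.82 + 8·0.08 + 372·0.16 = 364.72 m².
T₆₀ = 0.161 × 1483 / 364.72 = 0.655 s.

0.65 s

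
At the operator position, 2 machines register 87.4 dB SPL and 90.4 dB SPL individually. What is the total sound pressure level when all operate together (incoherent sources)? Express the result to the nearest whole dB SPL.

92 dB SPL

Incoherent sources combine by intensity addition: L_total = 10·log₁₀(Σ 10^(L_i/10)).
Σ 10^(L/10) = 10^(87.4/10) + 10^(90.4/10) = 1.646e+09.
L_total = 10·log₁₀(1.646e+09) = 92.16 dB SPL.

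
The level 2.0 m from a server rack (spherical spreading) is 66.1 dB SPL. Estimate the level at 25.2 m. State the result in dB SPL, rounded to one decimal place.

Spherical spreading from a point source gives a 20·log₁₀(r₂/r₁) drop.
L₂ = 66.1 − 20·log₁₀(25.2/2.0) = 66.1 − 22.007 = 44.09 dB SPL.

44.1 dB SPL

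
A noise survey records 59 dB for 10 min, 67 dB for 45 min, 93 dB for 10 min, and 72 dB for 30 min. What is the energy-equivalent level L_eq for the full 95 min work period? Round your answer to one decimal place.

The energy average is taken in the linear domain: L_eq = 10·log₁₀[(Σ tᵢ·10^(Lᵢ/10))/T], T = 95 min.
Σ tᵢ·10^(Lᵢ/10) = 10·10^(59/10) + 45·10^(67/10) + 10·10^(93/10) + 30·10^(72/10) = 2.066e+10.
L_eq = 10·log₁₀(2.066e+10/95) = 83.37 dB.

83.4 dB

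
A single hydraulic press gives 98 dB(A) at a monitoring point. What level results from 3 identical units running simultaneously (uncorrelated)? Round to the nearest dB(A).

103 dB(A)

L_total = L₁ + 10·log₁₀ N for N identical incoherent sources.
L_total = 98 + 10·log₁₀(3) = 98 + 4.771 = 102.77 dB(A).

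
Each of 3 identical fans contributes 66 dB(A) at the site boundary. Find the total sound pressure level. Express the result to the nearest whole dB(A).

N identical incoherent sources raise the level by 10·log₁₀ N.
L_total = 66 + 10·log₁₀(3) = 66 + 4.771 = 70.77 dB(A).

71 dB(A)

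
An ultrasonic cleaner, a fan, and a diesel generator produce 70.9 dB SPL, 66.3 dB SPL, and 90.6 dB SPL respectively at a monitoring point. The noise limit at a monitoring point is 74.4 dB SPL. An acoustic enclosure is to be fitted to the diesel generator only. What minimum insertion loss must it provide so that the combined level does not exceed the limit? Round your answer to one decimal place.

The untreated sources together contribute 10^(70.9/10) + 10^(66.3/10) = 1.657e+07, i.e. 72.19 dB SPL.
The limit corresponds to 10^(74.4/10) = 2.754e+07; subtracting the fixed part leaves 1.097e+07 for the diesel generator, i.e. 70.40 dB SPL.
So the diesel generator must be reduced from 90.6 to 70.40 dB SPL: IL = 20.20 dB.

20.2 dB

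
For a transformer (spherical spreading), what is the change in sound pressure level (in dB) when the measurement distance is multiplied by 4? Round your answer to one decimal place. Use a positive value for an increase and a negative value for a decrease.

-12.0 dB

With spherical spreading the level changes by −20·log₁₀(r₂/r₁).
ΔL = −20·log₁₀(4) = -12.04 dB.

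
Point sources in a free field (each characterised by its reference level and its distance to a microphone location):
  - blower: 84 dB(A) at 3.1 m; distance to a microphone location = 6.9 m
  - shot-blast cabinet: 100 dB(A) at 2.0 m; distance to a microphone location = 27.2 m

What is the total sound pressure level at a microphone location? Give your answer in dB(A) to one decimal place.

80.2 dB(A)

First find each source's level at the receiver (point-source: −20·log₁₀(r/r_ref)), then combine on an intensity basis.
blower: 84 − 20·log₁₀(6.9/3.1) = 84 − 6.95 = 77.05 dB(A).
shot-blast cabinet: 100 − 20·log₁₀(27.2/2.0) = 100 − 22.67 = 77.33 dB(A).
Σ 10^(L/10) = 1.048e+08 → L_total = 10·log₁₀(1.048e+08) = 80.20 dB(A).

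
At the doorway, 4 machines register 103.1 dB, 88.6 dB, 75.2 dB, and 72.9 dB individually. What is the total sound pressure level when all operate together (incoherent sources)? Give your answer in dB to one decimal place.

103.3 dB

Incoherent sources combine by intensity addition: L_total = 10·log₁₀(Σ 10^(L_i/10)).
Σ 10^(L/10) = 10^(103.1/10) + 10^(88.6/10) + 10^(75.2/10) + 10^(72.9/10) = 2.119e+10.
L_total = 10·log₁₀(2.119e+10) = 103.26 dB.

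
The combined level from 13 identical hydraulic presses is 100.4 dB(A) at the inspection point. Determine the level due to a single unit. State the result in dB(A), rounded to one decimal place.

89.3 dB(A)

13 equal contributions raise the level by 10·log₁₀ 13 = 11.139 dB, so each unit alone gives 100.4 − 11.139.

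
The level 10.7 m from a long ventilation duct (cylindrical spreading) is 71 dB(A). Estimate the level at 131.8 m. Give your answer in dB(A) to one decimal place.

60.1 dB(A)

For a line source, L₂ = L₁ − 10·log₁₀(r₂/r₁).
L₂ = 71 − 10·log₁₀(131.8/10.7) = 71 − 10.905 = 60.09 dB(A).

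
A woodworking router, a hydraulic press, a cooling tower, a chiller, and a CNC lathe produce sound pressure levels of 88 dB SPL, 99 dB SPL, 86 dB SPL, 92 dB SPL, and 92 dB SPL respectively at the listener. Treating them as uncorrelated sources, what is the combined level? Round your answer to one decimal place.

Incoherent sources combine by intensity addition: L_total = 10·log₁₀(Σ 10^(L_i/10)).
Σ 10^(L/10) = 10^(88/10) + 10^(99/10) + 10^(86/10) + 10^(92/10) + 10^(92/10) = 1.214e+10.
L_total = 10·log₁₀(1.214e+10) = 100.84 dB SPL.

100.8 dB SPL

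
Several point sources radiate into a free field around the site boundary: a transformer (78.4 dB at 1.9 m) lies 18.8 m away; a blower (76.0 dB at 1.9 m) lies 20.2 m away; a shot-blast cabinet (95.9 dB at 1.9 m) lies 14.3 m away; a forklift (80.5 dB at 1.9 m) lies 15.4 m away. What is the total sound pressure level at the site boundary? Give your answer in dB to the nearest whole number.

79 dB

Propagate each source to the receiver with L = L_ref − 20·log₁₀(r/r_ref), then add intensities.
transformer: 78.4 − 20·log₁₀(18.8/1.9) = 78.4 − 19.91 = 58.49 dB.
blower: 76.0 − 20·log₁₀(20.2/1.9) = 76.0 − 20.53 = 55.47 dB.
shot-blast cabinet: 95.9 − 20·log₁₀(14.3/1.9) = 95.9 − 17.53 = 78.37 dB.
forklift: 80.5 − 20·log₁₀(15.4/1.9) = 80.5 − 18.18 = 62.32 dB.
Σ 10^(L/10) = 7.145e+07 → L_total = 10·log₁₀(7.145e+07) = 78.54 dB.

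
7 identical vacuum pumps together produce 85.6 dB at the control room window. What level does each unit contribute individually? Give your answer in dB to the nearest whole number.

77 dB

Dividing the total intensity by 7 lowers the level by 10·log₁₀ 7 = 8.451 dB: L₁ = 85.6 − 8.451.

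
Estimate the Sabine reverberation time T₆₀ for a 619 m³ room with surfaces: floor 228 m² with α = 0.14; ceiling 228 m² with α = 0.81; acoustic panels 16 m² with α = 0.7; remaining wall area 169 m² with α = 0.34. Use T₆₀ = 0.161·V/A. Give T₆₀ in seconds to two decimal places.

Total absorption A = 228·0.14 + 228·0.81 + 16·0.7 + 169·0.34 = 285.26 m² sabins.
T₆₀ = 0.161 × 619 / 285.26 = 0.349 s.

0.35 s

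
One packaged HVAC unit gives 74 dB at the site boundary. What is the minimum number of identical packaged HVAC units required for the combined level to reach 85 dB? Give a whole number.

13

Need L₁ + 10·log₁₀ N ≥ 85, i.e. log₁₀ N ≥ 1.10.
N ≥ 10^(11.0/10) = 12.589, so N = 13.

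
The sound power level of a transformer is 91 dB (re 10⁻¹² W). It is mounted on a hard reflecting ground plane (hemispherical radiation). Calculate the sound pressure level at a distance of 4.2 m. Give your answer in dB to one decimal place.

70.6 dB

The power spreads over a hemisphere of area 2π·r², so L_p = L_w − 10·log₁₀(2π·r²).
2π·r² = 110.8 m², 10·log₁₀ of that is 20.447 dB.
L_p = 91 − 20.447 = 70.55 dB.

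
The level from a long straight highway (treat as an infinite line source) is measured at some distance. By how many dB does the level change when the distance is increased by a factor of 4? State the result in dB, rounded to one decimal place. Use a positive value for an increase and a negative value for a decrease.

Line-source spreading: ΔL = −10·log₁₀(r₂/r₁).
ΔL = −10·log₁₀(4) = -6.02 dB.

-6.0 dB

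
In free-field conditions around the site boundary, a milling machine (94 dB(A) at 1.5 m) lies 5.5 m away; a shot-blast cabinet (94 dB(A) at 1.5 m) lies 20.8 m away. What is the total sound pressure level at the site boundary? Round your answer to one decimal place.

83.0 dB(A)

First find each source's level at the receiver (point-source: −20·log₁₀(r/r_ref)), then combine on an intensity basis.
milling machine: 94 − 20·log₁₀(5.5/1.5) = 94 − 11.29 = 82.71 dB(A).
shot-blast cabinet: 94 − 20·log₁₀(20.8/1.5) = 94 − 22.84 = 71.16 dB(A).
Σ 10^(L/10) = 1.999e+08 → L_total = 10·log₁₀(1.999e+08) = 83.01 dB(A).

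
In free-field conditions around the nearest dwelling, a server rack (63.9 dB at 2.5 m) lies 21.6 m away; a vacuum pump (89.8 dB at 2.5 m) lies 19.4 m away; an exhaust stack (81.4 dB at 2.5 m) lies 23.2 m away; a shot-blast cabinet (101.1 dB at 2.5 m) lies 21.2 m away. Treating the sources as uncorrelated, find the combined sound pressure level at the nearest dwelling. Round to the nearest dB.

Propagate each source to the receiver with L = L_ref − 20·log₁₀(r/r_ref), then add intensities.
server rack: 63.9 − 20·log₁₀(21.6/2.5) = 63.9 − 18.73 = 45.17 dB.
vacuum pump: 89.8 − 20·log₁₀(19.4/2.5) = 89.8 − 17.80 = 72.00 dB.
exhaust stack: 81.4 − 20·log₁₀(23.2/2.5) = 81.4 − 19.35 = 62.05 dB.
shot-blast cabinet: 101.1 − 20·log₁₀(21.2/2.5) = 101.1 − 18.57 = 82.53 dB.
Σ 10^(L/10) = 1.966e+08 → L_total = 10·log₁₀(1.966e+08) = 82.94 dB.

83 dB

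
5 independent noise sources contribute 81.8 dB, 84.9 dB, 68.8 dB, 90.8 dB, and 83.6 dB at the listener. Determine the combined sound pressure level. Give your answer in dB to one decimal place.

Incoherent sources combine by intensity addition: L_total = 10·log₁₀(Σ 10^(L_i/10)).
Σ 10^(L/10) = 10^(81.8/10) + 10^(84.9/10) + 10^(68.8/10) + 10^(90.8/10) + 10^(83.6/10) = 1.899e+09.
L_total = 10·log₁₀(1.899e+09) = 92.79 dB.

92.8 dB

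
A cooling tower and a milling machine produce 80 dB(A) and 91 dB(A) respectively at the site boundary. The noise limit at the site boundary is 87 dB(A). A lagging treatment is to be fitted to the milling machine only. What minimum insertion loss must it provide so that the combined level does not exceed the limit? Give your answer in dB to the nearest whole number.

The untreated sources together contribute 10^(80/10) = 1.000e+08, i.e. 80.00 dB(A).
The limit corresponds to 10^(87/10) = 5.012e+08; subtracting the fixed part leaves 4.012e+08 for the milling machine, i.e. 86.03 dB(A).
Required insertion loss = 91 − 86.03 = 4.97 dB.

5 dB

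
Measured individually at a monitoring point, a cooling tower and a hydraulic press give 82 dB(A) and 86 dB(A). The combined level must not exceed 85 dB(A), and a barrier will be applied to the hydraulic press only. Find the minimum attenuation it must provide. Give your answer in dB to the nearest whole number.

Fixed contribution from the other source: Σ 10^(L/10) = 10^(82/10) = 1.585e+08 (82.00 dB(A)).
The limit corresponds to 10^(85/10) = 3.162e+08; subtracting the fixed part leaves 1.577e+08 for the hydraulic press, i.e. 81.98 dB(A).
Required insertion loss = 86 − 81.98 = 4.02 dB.

4 dB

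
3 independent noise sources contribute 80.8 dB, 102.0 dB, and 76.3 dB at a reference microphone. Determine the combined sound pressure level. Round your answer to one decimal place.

102.0 dB

For uncorrelated sources the intensities add, so convert each level to linear form, sum, and take 10·log₁₀ of the total.
Σ 10^(L/10) = 10^(80.8/10) + 10^(102.0/10) + 10^(76.3/10) = 1.601e+10.
L_total = 10·log₁₀(1.601e+10) = 102.04 dB.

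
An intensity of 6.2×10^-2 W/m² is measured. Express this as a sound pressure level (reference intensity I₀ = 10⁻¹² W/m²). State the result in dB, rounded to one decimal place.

L = 10·log₁₀(I/I₀) = 10·log₁₀(6.2×10^-2/10⁻¹²) = 10·log₁₀(6.2×10^10).
L = 10·(0.7924 + 10) = 107.92 dB.

107.9 dB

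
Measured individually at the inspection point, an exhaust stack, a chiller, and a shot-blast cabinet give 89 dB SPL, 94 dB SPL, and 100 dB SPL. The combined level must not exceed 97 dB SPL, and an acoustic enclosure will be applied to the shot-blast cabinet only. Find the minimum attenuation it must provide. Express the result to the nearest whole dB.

Everything except the shot-blast cabinet sums to 10^(89/10) + 10^(94/10) = 3.306e+09 in linear terms, 95.19 dB SPL.
The limit corresponds to 10^(97/10) = 5.012e+09; subtracting the fixed part leaves 1.706e+09 for the shot-blast cabinet, i.e. 92.32 dB SPL.
So the shot-blast cabinet must be reduced from 100 to 92.32 dB SPL: IL = 7.68 dB.

8 dB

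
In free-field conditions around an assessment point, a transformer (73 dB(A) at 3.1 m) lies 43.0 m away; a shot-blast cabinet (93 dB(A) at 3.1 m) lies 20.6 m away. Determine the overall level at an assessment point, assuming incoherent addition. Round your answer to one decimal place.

76.6 dB(A)

First find each source's level at the receiver (point-source: −20·log₁₀(r/r_ref)), then combine on an intensity basis.
transformer: 73 − 20·log₁₀(43.0/3.1) = 73 − 22.84 = 50.16 dB(A).
shot-blast cabinet: 93 − 20·log₁₀(20.6/3.1) = 93 − 16.45 = 76.55 dB(A).
Σ 10^(L/10) = 4.529e+07 → L_total = 10·log₁₀(4.529e+07) = 76.56 dB(A).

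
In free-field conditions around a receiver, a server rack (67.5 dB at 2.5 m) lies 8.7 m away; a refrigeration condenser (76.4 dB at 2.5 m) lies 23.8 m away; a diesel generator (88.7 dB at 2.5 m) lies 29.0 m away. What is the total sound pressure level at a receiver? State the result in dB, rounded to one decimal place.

Propagate each source to the receiver with L = L_ref − 20·log₁₀(r/r_ref), then add intensities.
server rack: 67.5 − 20·log₁₀(8.7/2.5) = 67.5 − 10.83 = 56.67 dB.
refrigeration condenser: 76.4 − 20·log₁₀(23.8/2.5) = 76.4 − 19.57 = 56.83 dB.
diesel generator: 88.7 − 20·log₁₀(29.0/2.5) = 88.7 − 21.29 = 67.41 dB.
Σ 10^(L/10) = 6.455e+06 → L_total = 10·log₁₀(6.455e+06) = 68.10 dB.

68.1 dB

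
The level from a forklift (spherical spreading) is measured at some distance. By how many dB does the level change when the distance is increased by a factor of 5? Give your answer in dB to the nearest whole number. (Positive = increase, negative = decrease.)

-14 dB

A point source loses 6 dB per doubling of distance; generally ΔL = −20·log₁₀(r₂/r₁).
ΔL = −20·log₁₀(5) = -13.98 dB.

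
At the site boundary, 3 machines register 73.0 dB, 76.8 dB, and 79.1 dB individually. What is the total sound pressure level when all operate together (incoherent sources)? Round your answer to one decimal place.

81.7 dB

Incoherent sources combine by intensity addition: L_total = 10·log₁₀(Σ 10^(L_i/10)).
Σ 10^(L/10) = 10^(73.0/10) + 10^(76.8/10) + 10^(79.1/10) = 1.491e+08.
L_total = 10·log₁₀(1.491e+08) = 81.73 dB.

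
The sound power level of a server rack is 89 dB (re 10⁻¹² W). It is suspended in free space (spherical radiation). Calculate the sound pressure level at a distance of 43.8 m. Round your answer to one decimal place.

45.2 dB

Free-field spherical radiation: L_p = L_w − 10·log₁₀(4π·r²), r = 43.8 m.
4π·r² = 2.411e+04 m², 10·log₁₀ of that is 43.822 dB.
L_p = 89 − 43.822 = 45.18 dB.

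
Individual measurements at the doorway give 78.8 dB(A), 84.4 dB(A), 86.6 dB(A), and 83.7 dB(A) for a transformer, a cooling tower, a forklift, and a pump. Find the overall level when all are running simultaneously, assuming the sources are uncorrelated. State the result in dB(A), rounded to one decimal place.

90.2 dB(A)

Incoherent sources combine by intensity addition: L_total = 10·log₁₀(Σ 10^(L_i/10)).
Σ 10^(L/10) = 10^(78.8/10) + 10^(84.4/10) + 10^(86.6/10) + 10^(83.7/10) = 1.043e+09.
L_total = 10·log₁₀(1.043e+09) = 90.18 dB(A).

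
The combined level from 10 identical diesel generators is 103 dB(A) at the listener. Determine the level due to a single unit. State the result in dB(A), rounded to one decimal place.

93.0 dB(A)

10 equal contributions raise the level by 10·log₁₀ 10 = 10.000 dB, so each unit alone gives 103 − 10.000.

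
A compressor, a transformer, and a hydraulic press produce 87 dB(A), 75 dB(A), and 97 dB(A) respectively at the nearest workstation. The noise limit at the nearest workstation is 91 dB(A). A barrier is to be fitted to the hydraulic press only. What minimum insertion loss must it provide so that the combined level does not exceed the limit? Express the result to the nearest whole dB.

The untreated sources together contribute 10^(87/10) + 10^(75/10) = 5.328e+08, i.e. 87.27 dB(A).
The limit corresponds to 10^(91/10) = 1.259e+09; subtracting the fixed part leaves 7.261e+08 for the hydraulic press, i.e. 88.61 dB(A).
So the hydraulic press must be reduced from 97 to 88.61 dB(A): IL = 8.39 dB.

8 dB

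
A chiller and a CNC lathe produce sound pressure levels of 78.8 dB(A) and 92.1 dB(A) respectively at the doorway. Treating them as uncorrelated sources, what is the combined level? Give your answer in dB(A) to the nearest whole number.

92 dB(A)

For uncorrelated sources the intensities add, so convert each level to linear form, sum, and take 10·log₁₀ of the total.
Σ 10^(L/10) = 10^(78.8/10) + 10^(92.1/10) = 1.698e+09.
L_total = 10·log₁₀(1.698e+09) = 92.30 dB(A).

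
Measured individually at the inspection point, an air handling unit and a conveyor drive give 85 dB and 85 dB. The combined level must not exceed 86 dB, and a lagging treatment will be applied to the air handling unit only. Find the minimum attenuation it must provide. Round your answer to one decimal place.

Fixed contribution from the other source: Σ 10^(L/10) = 10^(85/10) = 3.162e+08 (85.00 dB).
The limit corresponds to 10^(86/10) = 3.981e+08; subtracting the fixed part leaves 8.188e+07 for the air handling unit, i.e. 79.13 dB.
So the air handling unit must be reduced from 85 to 79.13 dB: IL = 5.87 dB.

5.9 dB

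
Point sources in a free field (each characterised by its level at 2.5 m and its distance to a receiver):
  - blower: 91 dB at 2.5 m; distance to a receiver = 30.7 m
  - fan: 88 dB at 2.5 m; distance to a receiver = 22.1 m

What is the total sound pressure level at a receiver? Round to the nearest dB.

Propagate each source to the receiver with L = L_ref − 20·log₁₀(r/r_ref), then add intensities.
blower: 91 − 20·log₁₀(30.7/2.5) = 91 − 21.78 = 69.22 dB.
fan: 88 − 20·log₁₀(22.1/2.5) = 88 − 18.93 = 69.07 dB.
Σ 10^(L/10) = 1.642e+07 → L_total = 10·log₁₀(1.642e+07) = 72.15 dB.

72 dB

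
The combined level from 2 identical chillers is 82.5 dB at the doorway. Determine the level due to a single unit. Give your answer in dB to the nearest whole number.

79 dB

For N identical incoherent sources L_total = L₁ + 10·log₁₀ N, so L₁ = 82.5 − 10·log₁₀(2) = 82.5 − 3.010.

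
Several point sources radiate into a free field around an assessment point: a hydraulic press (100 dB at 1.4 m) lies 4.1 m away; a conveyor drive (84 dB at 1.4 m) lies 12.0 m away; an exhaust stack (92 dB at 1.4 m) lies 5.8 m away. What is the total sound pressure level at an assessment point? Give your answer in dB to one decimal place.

Apply inverse-square spreading to bring every level to the receiver, then sum 10^(L/10).
hydraulic press: 100 − 20·log₁₀(4.1/1.4) = 100 − 9.33 = 90.67 dB.
conveyor drive: 84 − 20·log₁₀(12.0/1.4) = 84 − 18.66 = 65.34 dB.
exhaust stack: 92 − 20·log₁₀(5.8/1.4) = 92 − 12.35 = 79.65 dB.
Σ 10^(L/10) = 1.262e+09 → L_total = 10·log₁₀(1.262e+09) = 91.01 dB.

91.0 dB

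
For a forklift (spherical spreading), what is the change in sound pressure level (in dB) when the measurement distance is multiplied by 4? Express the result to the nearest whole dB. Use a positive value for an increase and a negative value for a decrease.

With spherical spreading the level changes by −20·log₁₀(r₂/r₁).
ΔL = −20·log₁₀(4) = -12.04 dB.

-12 dB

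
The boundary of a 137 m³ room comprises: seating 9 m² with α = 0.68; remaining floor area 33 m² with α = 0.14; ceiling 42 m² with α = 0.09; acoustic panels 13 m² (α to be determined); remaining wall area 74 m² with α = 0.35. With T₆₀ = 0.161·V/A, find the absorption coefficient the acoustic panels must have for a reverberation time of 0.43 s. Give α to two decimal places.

0.84

From T₆₀ = 0.161·V/A, the target T₆₀ = 0.43 s needs A = 0.161·137/0.43 = 51.30 m².
Absorption from the other surfaces = 9·0.68 + 33·0.14 + 42·0.09 + 74·0.35 = 40.42 m², so the acoustic panels must supply 10.88 m² over 13 m².
α = 10.88/13 = 0.837.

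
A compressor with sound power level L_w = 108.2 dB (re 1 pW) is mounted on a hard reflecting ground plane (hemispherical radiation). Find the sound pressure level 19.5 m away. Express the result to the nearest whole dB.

The power spreads over a hemisphere of area 2π·r², so L_p = L_w − 10·log₁₀(2π·r²).
2π·r² = 2389 m², 10·log₁₀ of that is 33.782 dB.
L_p = 108.2 − 33.782 = 74.42 dB.

74 dB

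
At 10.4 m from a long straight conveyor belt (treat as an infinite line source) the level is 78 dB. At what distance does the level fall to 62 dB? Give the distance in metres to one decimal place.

For a line source L₁ − L₂ = 10·log₁₀(r₂/r₁), so r₂ = r₁·10^((L₁−L₂)/10).
r₂ = 10.4·10^((78−62)/10) = 10.4·10^(16.0/10) = 414.03 m.

414.0 m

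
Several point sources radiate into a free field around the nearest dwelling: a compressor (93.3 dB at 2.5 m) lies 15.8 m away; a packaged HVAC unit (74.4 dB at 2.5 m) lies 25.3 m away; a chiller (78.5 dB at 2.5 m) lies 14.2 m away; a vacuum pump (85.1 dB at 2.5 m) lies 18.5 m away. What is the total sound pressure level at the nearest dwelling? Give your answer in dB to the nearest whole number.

78 dB

Propagate each source to the receiver with L = L_ref − 20·log₁₀(r/r_ref), then add intensities.
compressor: 93.3 − 20·log₁₀(15.8/2.5) = 93.3 − 16.01 = 77.29 dB.
packaged HVAC unit: 74.4 − 20·log₁₀(25.3/2.5) = 74.4 − 20.10 = 54.30 dB.
chiller: 78.5 − 20·log₁₀(14.2/2.5) = 78.5 − 15.09 = 63.41 dB.
vacuum pump: 85.1 − 20·log₁₀(18.5/2.5) = 85.1 − 17.38 = 67.72 dB.
Σ 10^(L/10) = 6.190e+07 → L_total = 10·log₁₀(6.190e+07) = 77.92 dB.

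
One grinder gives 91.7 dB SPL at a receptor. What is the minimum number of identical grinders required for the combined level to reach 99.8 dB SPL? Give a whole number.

7

Need L₁ + 10·log₁₀ N ≥ 99.8, i.e. log₁₀ N ≥ 0.81.
N ≥ 10^(8.1/10) = 6.457, so N = 7.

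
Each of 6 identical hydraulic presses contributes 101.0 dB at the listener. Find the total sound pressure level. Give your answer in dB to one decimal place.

With 6 equal, uncorrelated contributions the intensity is 6× that of one unit, giving a rise of 10·log₁₀ 6.
L_total = 101.0 + 10·log₁₀(6) = 101.0 + 7.782 = 108.78 dB.

108.8 dB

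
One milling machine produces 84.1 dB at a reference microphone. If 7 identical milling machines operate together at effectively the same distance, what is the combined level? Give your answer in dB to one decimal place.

92.6 dB

With 7 equal, uncorrelated contributions the intensity is 7× that of one unit, giving a rise of 10·log₁₀ 7.
L_total = 84.1 + 10·log₁₀(7) = 84.1 + 8.451 = 92.55 dB.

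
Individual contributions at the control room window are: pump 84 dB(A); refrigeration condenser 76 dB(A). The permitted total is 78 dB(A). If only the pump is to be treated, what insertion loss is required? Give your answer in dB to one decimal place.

Fixed contribution from the other source: Σ 10^(L/10) = 10^(76/10) = 3.981e+07 (76.00 dB(A)).
To meet 78 dB(A) overall, the treated pump may contribute at most 10^(78/10) − 3.981e+07 = 2.329e+07, i.e. 73.67 dB(A).
So the pump must be reduced from 84 to 73.67 dB(A): IL = 10.33 dB.

10.3 dB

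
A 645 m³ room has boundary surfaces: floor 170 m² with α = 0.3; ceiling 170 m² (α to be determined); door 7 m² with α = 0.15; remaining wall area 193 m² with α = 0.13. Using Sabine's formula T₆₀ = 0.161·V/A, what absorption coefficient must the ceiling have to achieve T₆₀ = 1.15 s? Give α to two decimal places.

Required total absorption A = 0.161·645/1.15 = 90.30 m².
Absorption from the other surfaces = 170·0.3 + 7·0.15 + 193·0.13 = 77.14 m², so the ceiling must supply 13.16 m² over 170 m².
α = 13.16/170 = 0.077.

0.08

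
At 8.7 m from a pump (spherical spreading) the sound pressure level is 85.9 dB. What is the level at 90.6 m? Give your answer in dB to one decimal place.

65.5 dB

Spherical spreading from a point source gives a 20·log₁₀(r₂/r₁) drop.
L₂ = 85.9 − 20·log₁₀(90.6/8.7) = 85.9 − 20.352 = 65.55 dB.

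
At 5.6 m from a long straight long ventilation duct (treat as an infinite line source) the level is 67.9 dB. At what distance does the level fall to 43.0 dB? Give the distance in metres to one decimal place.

1730.6 m

The 24.9 dB drop corresponds to a distance ratio of 10^(24.9/10) for a line source.
r₂ = 5.6·10^((67.9−43.0)/10) = 5.6·10^(24.9/10) = 1730.57 m.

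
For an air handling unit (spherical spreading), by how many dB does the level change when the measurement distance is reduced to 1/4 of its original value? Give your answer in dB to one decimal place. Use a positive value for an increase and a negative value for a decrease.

+12.0 dB

With spherical spreading the level changes by −20·log₁₀(r₂/r₁).
ΔL = −20·log₁₀(0.25) = +12.04 dB.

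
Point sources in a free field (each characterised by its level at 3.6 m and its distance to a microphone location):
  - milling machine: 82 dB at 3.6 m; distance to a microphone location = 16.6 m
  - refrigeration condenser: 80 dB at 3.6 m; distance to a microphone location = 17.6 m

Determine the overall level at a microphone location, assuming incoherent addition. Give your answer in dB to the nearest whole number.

71 dB

Propagate each source to the receiver with L = L_ref − 20·log₁₀(r/r_ref), then add intensities.
milling machine: 82 − 20·log₁₀(16.6/3.6) = 82 − 13.28 = 68.72 dB.
refrigeration condenser: 80 − 20·log₁₀(17.6/3.6) = 80 − 13.78 = 66.22 dB.
Σ 10^(L/10) = 1.164e+07 → L_total = 10·log₁₀(1.164e+07) = 70.66 dB.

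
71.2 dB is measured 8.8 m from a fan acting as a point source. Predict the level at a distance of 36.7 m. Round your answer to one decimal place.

58.8 dB

For a point source, L₂ = L₁ − 20·log₁₀(r₂/r₁).
L₂ = 71.2 − 20·log₁₀(36.7/8.8) = 71.2 − 12.404 = 58.80 dB.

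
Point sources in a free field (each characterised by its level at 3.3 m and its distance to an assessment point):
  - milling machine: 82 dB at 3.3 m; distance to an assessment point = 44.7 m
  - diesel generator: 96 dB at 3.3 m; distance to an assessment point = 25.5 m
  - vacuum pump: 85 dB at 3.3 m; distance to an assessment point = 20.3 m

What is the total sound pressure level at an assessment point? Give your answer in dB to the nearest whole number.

79 dB

Apply inverse-square spreading to bring every level to the receiver, then sum 10^(L/10).
milling machine: 82 − 20·log₁₀(44.7/3.3) = 82 − 22.64 = 59.36 dB.
diesel generator: 96 − 20·log₁₀(25.5/3.3) = 96 − 17.76 = 78.24 dB.
vacuum pump: 85 − 20·log₁₀(20.3/3.3) = 85 − 15.78 = 69.22 dB.
Σ 10^(L/10) = 7.589e+07 → L_total = 10·log₁₀(7.589e+07) = 78.80 dB.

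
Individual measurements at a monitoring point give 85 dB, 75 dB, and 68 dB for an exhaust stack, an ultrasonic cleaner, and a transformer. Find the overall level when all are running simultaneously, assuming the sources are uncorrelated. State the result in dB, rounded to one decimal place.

85.5 dB

For uncorrelated sources the intensities add, so convert each level to linear form, sum, and take 10·log₁₀ of the total.
Σ 10^(L/10) = 10^(85/10) + 10^(75/10) + 10^(68/10) = 3.542e+08.
L_total = 10·log₁₀(3.542e+08) = 85.49 dB.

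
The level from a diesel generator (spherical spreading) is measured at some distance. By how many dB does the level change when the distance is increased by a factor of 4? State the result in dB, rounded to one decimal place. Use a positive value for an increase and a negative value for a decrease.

-12.0 dB

A point source loses 6 dB per doubling of distance; generally ΔL = −20·log₁₀(r₂/r₁).
ΔL = −20·log₁₀(4) = -12.04 dB.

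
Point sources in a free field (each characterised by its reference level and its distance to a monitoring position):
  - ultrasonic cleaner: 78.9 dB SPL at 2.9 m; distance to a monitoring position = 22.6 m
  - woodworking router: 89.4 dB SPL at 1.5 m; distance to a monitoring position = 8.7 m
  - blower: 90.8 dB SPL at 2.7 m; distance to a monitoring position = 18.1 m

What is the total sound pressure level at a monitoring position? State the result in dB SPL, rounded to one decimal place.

Propagate each source to the receiver with L = L_ref − 20·log₁₀(r/r_ref), then add intensities.
ultrasonic cleaner: 78.9 − 20·log₁₀(22.6/2.9) = 78.9 − 17.83 = 61.07 dB SPL.
woodworking router: 89.4 − 20·log₁₀(8.7/1.5) = 89.4 − 15.27 = 74.13 dB SPL.
blower: 90.8 − 20·log₁₀(18.1/2.7) = 90.8 − 16.53 = 74.27 dB SPL.
Σ 10^(L/10) = 5.392e+07 → L_total = 10·log₁₀(5.392e+07) = 77.32 dB SPL.

77.3 dB SPL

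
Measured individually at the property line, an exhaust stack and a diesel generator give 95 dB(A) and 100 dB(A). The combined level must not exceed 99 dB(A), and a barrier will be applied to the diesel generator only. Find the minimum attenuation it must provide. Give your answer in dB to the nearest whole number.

Everything except the diesel generator sums to 10^(95/10) = 3.162e+09 in linear terms, 95.00 dB(A).
To meet 99 dB(A) overall, the treated diesel generator may contribute at most 10^(99/10) − 3.162e+09 = 4.781e+09, i.e. 96.80 dB(A).
Required insertion loss = 100 − 96.80 = 3.20 dB.

3 dB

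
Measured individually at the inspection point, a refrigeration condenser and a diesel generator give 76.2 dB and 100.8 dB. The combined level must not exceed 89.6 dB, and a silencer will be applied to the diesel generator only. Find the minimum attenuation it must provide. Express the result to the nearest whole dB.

11 dB

Fixed contribution from the other source: Σ 10^(L/10) = 10^(76.2/10) = 4.169e+07 (76.20 dB).
To meet 89.6 dB overall, the treated diesel generator may contribute at most 10^(89.6/10) − 4.169e+07 = 8.703e+08, i.e. 89.40 dB.
So the diesel generator must be reduced from 100.8 to 89.40 dB: IL = 11.40 dB.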